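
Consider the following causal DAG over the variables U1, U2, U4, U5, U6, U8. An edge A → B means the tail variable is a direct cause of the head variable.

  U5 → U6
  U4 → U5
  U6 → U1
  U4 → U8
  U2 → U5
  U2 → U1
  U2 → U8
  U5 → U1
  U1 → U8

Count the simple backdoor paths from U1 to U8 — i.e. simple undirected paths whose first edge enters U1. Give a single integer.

A backdoor path from U1 to U8 is any simple undirected path whose first edge points into U1 (i.e. leaves U1 via a parent).
Parents of U1: {U2, U5, U6}.
Enumerating:
  P1: U1 <- U2 -> U5 <- U4 -> U8
  P2: U1 <- U2 -> U8
  P3: U1 <- U5 <- U4 -> U8
  P4: U1 <- U5 <- U2 -> U8
  P5: U1 <- U6 <- U5 <- U4 -> U8
  P6: U1 <- U6 <- U5 <- U2 -> U8
That exhausts the simple backdoor paths. Count: 6.

6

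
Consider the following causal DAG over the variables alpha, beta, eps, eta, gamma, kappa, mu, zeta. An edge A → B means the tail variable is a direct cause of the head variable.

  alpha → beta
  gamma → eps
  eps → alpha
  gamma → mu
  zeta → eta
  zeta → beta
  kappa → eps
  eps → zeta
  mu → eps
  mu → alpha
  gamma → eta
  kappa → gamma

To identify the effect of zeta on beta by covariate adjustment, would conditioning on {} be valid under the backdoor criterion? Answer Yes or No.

No

Backdoor paths from zeta to beta (paths whose first edge points into zeta):
  P1: zeta <- eps <- kappa -> gamma -> mu -> alpha -> beta
  P2: zeta <- eps <- gamma -> mu -> alpha -> beta
  P3: zeta <- eps <- mu -> alpha -> beta
  P4: zeta <- eps -> alpha -> beta
Condition 1 (no descendant of zeta in the set): holds — descendants of zeta are {beta, eta}; none are in {}.
Condition 2 (every backdoor path blocked by {}):
  P1: open — no interior node is in the conditioning set.
  P2: open — no interior node is in the conditioning set.
  P3: open — no interior node is in the conditioning set.
  P4: open — no interior node is in the conditioning set.
{} does not satisfy the backdoor criterion.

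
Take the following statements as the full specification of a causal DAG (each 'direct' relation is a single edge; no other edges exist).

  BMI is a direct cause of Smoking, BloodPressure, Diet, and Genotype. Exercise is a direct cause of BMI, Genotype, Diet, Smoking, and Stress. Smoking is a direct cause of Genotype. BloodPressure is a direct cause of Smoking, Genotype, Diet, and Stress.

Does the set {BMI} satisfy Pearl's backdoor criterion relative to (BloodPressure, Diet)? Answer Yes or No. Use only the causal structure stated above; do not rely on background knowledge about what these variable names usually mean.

Yes

Backdoor paths from BloodPressure to Diet (paths whose first edge points into BloodPressure):
  P1: BloodPressure <- BMI <- Exercise -> Diet
  P2: BloodPressure <- BMI -> Smoking <- Exercise -> Diet
  P3: BloodPressure <- BMI -> Smoking -> Genotype <- Exercise -> Diet
  P4: BloodPressure <- BMI -> Genotype <- Exercise -> Diet
  P5: BloodPressure <- BMI -> Genotype <- Smoking <- Exercise -> Diet
  P6: BloodPressure <- BMI -> Diet
Condition 1 (no descendant of BloodPressure in the set): holds — descendants of BloodPressure are {Diet, Genotype, Smoking, Stress}; none are in {BMI}.
Condition 2 (every backdoor path blocked by {BMI}):
  P1: blocked at chain node BMI ∈ conditioning set.
  P2: blocked at fork node BMI ∈ conditioning set.
  P3: blocked at fork node BMI ∈ conditioning set.
  P4: blocked at fork node BMI ∈ conditioning set.
  P5: blocked at fork node BMI ∈ conditioning set.
  P6: blocked at fork node BMI ∈ conditioning set.
{BMI} satisfies the backdoor criterion.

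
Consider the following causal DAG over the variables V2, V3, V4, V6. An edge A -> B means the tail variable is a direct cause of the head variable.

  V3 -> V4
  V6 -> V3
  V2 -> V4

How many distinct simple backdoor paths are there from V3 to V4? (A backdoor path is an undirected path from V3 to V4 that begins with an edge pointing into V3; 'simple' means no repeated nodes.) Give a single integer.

0

A backdoor path from V3 to V4 is any simple undirected path whose first edge points into V3 (i.e. leaves V3 via a parent).
Parents of V3: {V6}.
No simple path from any parent of V3 reaches V4 without revisiting V3, so there are no backdoor paths.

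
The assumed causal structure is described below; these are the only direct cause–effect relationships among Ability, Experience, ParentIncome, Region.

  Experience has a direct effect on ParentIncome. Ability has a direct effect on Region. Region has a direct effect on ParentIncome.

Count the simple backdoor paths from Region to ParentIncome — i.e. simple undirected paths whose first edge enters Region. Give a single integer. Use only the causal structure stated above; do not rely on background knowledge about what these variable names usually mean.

0

A backdoor path from Region to ParentIncome is any simple undirected path whose first edge points into Region (i.e. leaves Region via a parent).
Parents of Region: {Ability}.
No simple path from any parent of Region reaches ParentIncome without revisiting Region, so there are no backdoor paths.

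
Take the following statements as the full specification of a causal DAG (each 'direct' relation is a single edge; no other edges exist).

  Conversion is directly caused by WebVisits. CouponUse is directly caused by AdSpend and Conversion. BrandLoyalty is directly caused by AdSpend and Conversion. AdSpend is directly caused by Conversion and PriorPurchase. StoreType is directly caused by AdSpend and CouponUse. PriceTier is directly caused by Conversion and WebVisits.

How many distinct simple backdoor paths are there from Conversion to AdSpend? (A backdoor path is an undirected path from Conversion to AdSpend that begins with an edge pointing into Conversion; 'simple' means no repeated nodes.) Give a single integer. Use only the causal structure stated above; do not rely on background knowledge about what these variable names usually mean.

0

A backdoor path from Conversion to AdSpend is any simple undirected path whose first edge points into Conversion (i.e. leaves Conversion via a parent).
Parents of Conversion: {WebVisits}.
No simple path from any parent of Conversion reaches AdSpend without revisiting Conversion, so there are no backdoor paths.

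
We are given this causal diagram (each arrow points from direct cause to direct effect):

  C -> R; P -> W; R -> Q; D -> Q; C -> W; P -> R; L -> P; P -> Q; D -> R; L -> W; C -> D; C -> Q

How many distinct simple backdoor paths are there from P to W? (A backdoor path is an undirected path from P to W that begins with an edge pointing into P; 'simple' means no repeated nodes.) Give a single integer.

1

A backdoor path from P to W is any simple undirected path whose first edge points into P (i.e. leaves P via a parent).
Parents of P: {L}.
Enumerating:
  P1: P <- L -> W
That exhausts the simple backdoor paths. Count: 1.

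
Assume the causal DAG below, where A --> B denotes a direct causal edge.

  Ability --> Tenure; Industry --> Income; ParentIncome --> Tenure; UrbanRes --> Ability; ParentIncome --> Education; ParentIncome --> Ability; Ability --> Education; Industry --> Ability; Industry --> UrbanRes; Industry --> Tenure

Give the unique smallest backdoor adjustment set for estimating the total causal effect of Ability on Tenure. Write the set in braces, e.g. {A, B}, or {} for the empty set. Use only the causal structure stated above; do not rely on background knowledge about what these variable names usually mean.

{Industry, ParentIncome}

Variables eligible for adjustment (non-descendants of Ability, excluding Ability and Tenure): {Income, Industry, ParentIncome, UrbanRes}.
Backdoor paths from Ability to Tenure:
  P1: Ability <- Industry -> Tenure
  P2: Ability <- ParentIncome -> Tenure
  P3: Ability <- UrbanRes <- Industry -> Tenure
The empty set is not sufficient: P1 (Ability <- Industry -> Tenure) has no collider blocking it and no conditioned non-collider, so it is open.
Try {Industry, ParentIncome}:
  P1: blocked at fork node Industry ∈ conditioning set.
  P2: blocked at fork node ParentIncome ∈ conditioning set.
  P3: blocked at fork node Industry ∈ conditioning set.
{Industry, ParentIncome} contains no descendant of Ability and blocks every backdoor path.
Every element of {Industry, ParentIncome} is needed (dropping Industry leaves P1 open; dropping ParentIncome leaves P2 open), so no proper subset is valid.
Among all size-2 subsets of the eligible variables, only {Industry, ParentIncome} blocks every backdoor path, so it is the unique smallest valid adjustment set.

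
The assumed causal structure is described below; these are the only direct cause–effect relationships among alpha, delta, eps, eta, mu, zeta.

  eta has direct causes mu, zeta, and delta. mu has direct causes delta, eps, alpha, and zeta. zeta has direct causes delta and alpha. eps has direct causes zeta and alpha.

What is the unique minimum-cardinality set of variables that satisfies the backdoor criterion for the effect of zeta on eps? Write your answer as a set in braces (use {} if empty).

{alpha}

Variables eligible for adjustment (non-descendants of zeta, excluding zeta and eps): {alpha, delta}.
Backdoor paths from zeta to eps:
  P1: zeta <- alpha -> eps
  P2: zeta <- alpha -> mu <- eps
  P3: zeta <- delta -> mu <- alpha -> eps
  P4: zeta <- delta -> mu <- eps
  P5: zeta <- delta -> eta <- mu <- alpha -> eps
  P6: zeta <- delta -> eta <- mu <- eps
The empty set is not sufficient: P1 (zeta <- alpha -> eps) has no collider blocking it and no conditioned non-collider, so it is open.
Try {alpha}:
  P1: blocked at fork node alpha ∈ conditioning set.
  P2: blocked at fork node alpha ∈ conditioning set.
  P3: blocked at collider mu (neither it nor any descendant is in the conditioning set).
  P4: blocked at collider mu (neither it nor any descendant is in the conditioning set).
  P5: blocked at collider eta (neither it nor any descendant is in the conditioning set).
  P6: blocked at collider eta (neither it nor any descendant is in the conditioning set).
{alpha} contains no descendant of zeta and blocks every backdoor path.
No other singleton works — e.g. {delta} leaves P1 open — so {alpha} is the unique smallest valid adjustment set.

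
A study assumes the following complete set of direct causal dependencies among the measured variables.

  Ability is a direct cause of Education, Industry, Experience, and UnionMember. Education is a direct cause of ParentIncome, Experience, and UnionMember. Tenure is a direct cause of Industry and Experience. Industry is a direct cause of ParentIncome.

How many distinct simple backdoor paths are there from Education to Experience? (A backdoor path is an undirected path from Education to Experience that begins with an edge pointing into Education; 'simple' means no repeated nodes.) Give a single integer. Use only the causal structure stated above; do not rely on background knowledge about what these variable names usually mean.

2

A backdoor path from Education to Experience is any simple undirected path whose first edge points into Education (i.e. leaves Education via a parent).
Parents of Education: {Ability}.
Enumerating:
  P1: Education <- Ability -> Industry <- Tenure -> Experience
  P2: Education <- Ability -> Experience
That exhausts the simple backdoor paths. Count: 2.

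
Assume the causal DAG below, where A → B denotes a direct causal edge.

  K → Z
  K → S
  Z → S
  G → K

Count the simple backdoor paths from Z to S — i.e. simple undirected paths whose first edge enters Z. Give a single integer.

A backdoor path from Z to S is any simple undirected path whose first edge points into Z (i.e. leaves Z via a parent).
Parents of Z: {K}.
Enumerating:
  P1: Z <- K -> S
That exhausts the simple backdoor paths. Count: 1.

1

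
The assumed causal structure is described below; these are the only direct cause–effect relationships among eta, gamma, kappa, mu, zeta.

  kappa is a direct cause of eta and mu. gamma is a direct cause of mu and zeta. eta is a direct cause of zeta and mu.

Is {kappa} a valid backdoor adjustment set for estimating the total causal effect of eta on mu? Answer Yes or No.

Backdoor paths from eta to mu (paths whose first edge points into eta):
  P1: eta <- kappa -> mu
Condition 1 (no descendant of eta in the set): holds — descendants of eta are {mu, zeta}; none are in {kappa}.
Condition 2 (every backdoor path blocked by {kappa}):
  P1: blocked at fork node kappa ∈ conditioning set.
{kappa} satisfies the backdoor criterion.

Yes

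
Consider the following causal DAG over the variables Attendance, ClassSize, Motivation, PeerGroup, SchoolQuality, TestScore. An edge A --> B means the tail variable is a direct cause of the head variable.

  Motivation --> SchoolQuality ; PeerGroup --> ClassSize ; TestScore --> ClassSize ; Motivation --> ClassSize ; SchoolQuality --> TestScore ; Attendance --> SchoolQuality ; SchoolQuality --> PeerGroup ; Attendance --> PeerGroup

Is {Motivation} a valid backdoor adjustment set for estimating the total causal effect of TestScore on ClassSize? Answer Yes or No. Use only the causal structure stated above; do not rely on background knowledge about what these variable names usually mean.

No

Backdoor paths from TestScore to ClassSize (paths whose first edge points into TestScore):
  P1: TestScore <- SchoolQuality <- Motivation -> ClassSize
  P2: TestScore <- SchoolQuality <- Attendance -> PeerGroup -> ClassSize
  P3: TestScore <- SchoolQuality -> PeerGroup -> ClassSize
Condition 1 (no descendant of TestScore in the set): holds — descendants of TestScore are {ClassSize}; none are in {Motivation}.
Condition 2 (every backdoor path blocked by {Motivation}):
  P1: blocked at fork node Motivation ∈ conditioning set.
  P2: open — no interior node is in the conditioning set.
  P3: open — no interior node is in the conditioning set.
{Motivation} does not satisfy the backdoor criterion.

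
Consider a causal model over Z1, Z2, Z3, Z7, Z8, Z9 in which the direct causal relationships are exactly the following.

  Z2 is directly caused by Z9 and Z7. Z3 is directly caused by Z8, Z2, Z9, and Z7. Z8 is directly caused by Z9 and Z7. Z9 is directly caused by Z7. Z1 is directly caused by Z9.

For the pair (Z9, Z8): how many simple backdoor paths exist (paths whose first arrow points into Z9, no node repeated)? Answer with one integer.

3

A backdoor path from Z9 to Z8 is any simple undirected path whose first edge points into Z9 (i.e. leaves Z9 via a parent).
Parents of Z9: {Z7}.
Enumerating:
  P1: Z9 <- Z7 -> Z2 -> Z3 <- Z8
  P2: Z9 <- Z7 -> Z8
  P3: Z9 <- Z7 -> Z3 <- Z8
That exhausts the simple backdoor paths. Count: 3.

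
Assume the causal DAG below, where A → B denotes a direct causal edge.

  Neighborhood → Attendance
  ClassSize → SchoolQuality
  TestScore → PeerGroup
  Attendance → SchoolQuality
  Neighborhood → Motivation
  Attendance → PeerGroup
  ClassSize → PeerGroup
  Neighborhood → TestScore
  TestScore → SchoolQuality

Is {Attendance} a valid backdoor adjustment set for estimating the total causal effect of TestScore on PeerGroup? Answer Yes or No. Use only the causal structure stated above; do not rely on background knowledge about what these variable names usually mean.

Backdoor paths from TestScore to PeerGroup (paths whose first edge points into TestScore):
  P1: TestScore <- Neighborhood -> Attendance -> PeerGroup
  P2: TestScore <- Neighborhood -> Attendance -> SchoolQuality <- ClassSize -> PeerGroup
Condition 1 (no descendant of TestScore in the set): holds — descendants of TestScore are {PeerGroup, SchoolQuality}; none are in {Attendance}.
Condition 2 (every backdoor path blocked by {Attendance}):
  P1: blocked at chain node Attendance ∈ conditioning set.
  P2: blocked at chain node Attendance ∈ conditioning set.
{Attendance} satisfies the backdoor criterion.

Yes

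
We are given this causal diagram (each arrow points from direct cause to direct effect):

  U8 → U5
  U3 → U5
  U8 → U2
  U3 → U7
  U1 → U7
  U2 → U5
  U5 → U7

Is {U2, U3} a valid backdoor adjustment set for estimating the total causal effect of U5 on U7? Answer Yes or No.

Backdoor paths from U5 to U7 (paths whose first edge points into U5):
  P1: U5 <- U3 -> U7
Condition 1 (no descendant of U5 in the set): holds — descendants of U5 are {U7}; none are in {U2, U3}.
Condition 2 (every backdoor path blocked by {U2, U3}):
  P1: blocked at fork node U3 ∈ conditioning set.
{U2, U3} satisfies the backdoor criterion.

Yes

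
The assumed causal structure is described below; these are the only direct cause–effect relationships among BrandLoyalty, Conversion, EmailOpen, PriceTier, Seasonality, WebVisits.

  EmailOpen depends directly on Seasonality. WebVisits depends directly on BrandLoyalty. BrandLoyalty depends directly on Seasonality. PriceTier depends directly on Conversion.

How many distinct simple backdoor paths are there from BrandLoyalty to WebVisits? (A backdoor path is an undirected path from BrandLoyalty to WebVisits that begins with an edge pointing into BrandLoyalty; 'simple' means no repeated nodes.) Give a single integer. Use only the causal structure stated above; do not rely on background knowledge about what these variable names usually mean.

A backdoor path from BrandLoyalty to WebVisits is any simple undirected path whose first edge points into BrandLoyalty (i.e. leaves BrandLoyalty via a parent).
Parents of BrandLoyalty: {Seasonality}.
No simple path from any parent of BrandLoyalty reaches WebVisits without revisiting BrandLoyalty, so there are no backdoor paths.

0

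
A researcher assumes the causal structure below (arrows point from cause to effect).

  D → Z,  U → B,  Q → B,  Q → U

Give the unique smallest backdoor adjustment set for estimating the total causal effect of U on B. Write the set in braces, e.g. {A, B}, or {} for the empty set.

{Q}

Variables eligible for adjustment (non-descendants of U, excluding U and B): {D, Q, Z}.
Backdoor paths from U to B:
  P1: U <- Q -> B
The empty set is not sufficient: P1 (U <- Q -> B) has no collider blocking it and no conditioned non-collider, so it is open.
Try {Q}:
  P1: blocked at fork node Q ∈ conditioning set.
{Q} contains no descendant of U and blocks every backdoor path.
No other singleton works — e.g. {D} leaves P1 open — so {Q} is the unique smallest valid adjustment set.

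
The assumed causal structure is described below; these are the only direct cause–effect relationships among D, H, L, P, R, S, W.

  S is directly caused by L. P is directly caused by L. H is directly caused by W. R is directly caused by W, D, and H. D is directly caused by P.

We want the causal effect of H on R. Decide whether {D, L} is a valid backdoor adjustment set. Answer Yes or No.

Backdoor paths from H to R (paths whose first edge points into H):
  P1: H <- W -> R
Condition 1 (no descendant of H in the set): holds — descendants of H are {R}; none are in {D, L}.
Condition 2 (every backdoor path blocked by {D, L}):
  P1: open — no interior node is in the conditioning set.
{D, L} does not satisfy the backdoor criterion.

No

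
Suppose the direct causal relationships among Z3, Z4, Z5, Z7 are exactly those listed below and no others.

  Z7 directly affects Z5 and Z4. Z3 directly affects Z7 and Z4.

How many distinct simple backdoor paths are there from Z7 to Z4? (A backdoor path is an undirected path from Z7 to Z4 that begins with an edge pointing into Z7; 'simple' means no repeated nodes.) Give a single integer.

1

A backdoor path from Z7 to Z4 is any simple undirected path whose first edge points into Z7 (i.e. leaves Z7 via a parent).
Parents of Z7: {Z3}.
Enumerating:
  P1: Z7 <- Z3 -> Z4
That exhausts the simple backdoor paths. Count: 1.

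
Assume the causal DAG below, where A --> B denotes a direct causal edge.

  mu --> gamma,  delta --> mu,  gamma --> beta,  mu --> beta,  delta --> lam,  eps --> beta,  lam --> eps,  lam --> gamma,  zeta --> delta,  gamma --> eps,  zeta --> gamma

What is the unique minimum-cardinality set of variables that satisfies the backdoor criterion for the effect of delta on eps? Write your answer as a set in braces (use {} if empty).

{zeta}

Variables eligible for adjustment (non-descendants of delta, excluding delta and eps): {zeta}.
Backdoor paths from delta to eps:
  P1: delta <- zeta -> gamma <- mu -> beta <- eps
  P2: delta <- zeta -> gamma <- lam -> eps
  P3: delta <- zeta -> gamma -> eps
  P4: delta <- zeta -> gamma -> beta <- eps
The empty set is not sufficient: P3 (delta <- zeta -> gamma -> eps) has no collider blocking it and no conditioned non-collider, so it is open.
Try {zeta}:
  P1: blocked at fork node zeta ∈ conditioning set.
  P2: blocked at fork node zeta ∈ conditioning set.
  P3: blocked at fork node zeta ∈ conditioning set.
  P4: blocked at fork node zeta ∈ conditioning set.
{zeta} contains no descendant of delta and blocks every backdoor path.
{zeta} is the unique smallest valid adjustment set.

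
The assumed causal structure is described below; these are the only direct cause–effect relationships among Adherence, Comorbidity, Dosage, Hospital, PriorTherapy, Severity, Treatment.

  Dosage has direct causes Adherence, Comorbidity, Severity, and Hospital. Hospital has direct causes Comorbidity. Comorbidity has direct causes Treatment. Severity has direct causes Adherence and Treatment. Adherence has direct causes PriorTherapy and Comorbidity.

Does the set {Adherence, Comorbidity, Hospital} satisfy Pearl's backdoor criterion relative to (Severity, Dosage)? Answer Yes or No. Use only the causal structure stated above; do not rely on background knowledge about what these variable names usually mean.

Yes

Backdoor paths from Severity to Dosage (paths whose first edge points into Severity):
  P1: Severity <- Treatment -> Comorbidity -> Hospital -> Dosage
  P2: Severity <- Treatment -> Comorbidity -> Adherence -> Dosage
  P3: Severity <- Treatment -> Comorbidity -> Dosage
  P4: Severity <- Adherence <- Comorbidity -> Hospital -> Dosage
  P5: Severity <- Adherence <- Comorbidity -> Dosage
  P6: Severity <- Adherence -> Dosage
Condition 1 (no descendant of Severity in the set): holds — descendants of Severity are {Dosage}; none are in {Adherence, Comorbidity, Hospital}.
Condition 2 (every backdoor path blocked by {Adherence, Comorbidity, Hospital}):
  P1: blocked at chain node Comorbidity ∈ conditioning set.
  P2: blocked at chain node Comorbidity ∈ conditioning set.
  P3: blocked at chain node Comorbidity ∈ conditioning set.
  P4: blocked at chain node Adherence ∈ conditioning set.
  P5: blocked at chain node Adherence ∈ conditioning set.
  P6: blocked at fork node Adherence ∈ conditioning set.
{Adherence, Comorbidity, Hospital} satisfies the backdoor criterion.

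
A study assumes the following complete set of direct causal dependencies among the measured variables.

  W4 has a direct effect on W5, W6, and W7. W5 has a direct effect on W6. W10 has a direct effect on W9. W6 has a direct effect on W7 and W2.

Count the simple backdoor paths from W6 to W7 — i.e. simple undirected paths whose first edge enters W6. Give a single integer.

2

A backdoor path from W6 to W7 is any simple undirected path whose first edge points into W6 (i.e. leaves W6 via a parent).
Parents of W6: {W4, W5}.
Enumerating:
  P1: W6 <- W4 -> W7
  P2: W6 <- W5 <- W4 -> W7
That exhausts the simple backdoor paths. Count: 2.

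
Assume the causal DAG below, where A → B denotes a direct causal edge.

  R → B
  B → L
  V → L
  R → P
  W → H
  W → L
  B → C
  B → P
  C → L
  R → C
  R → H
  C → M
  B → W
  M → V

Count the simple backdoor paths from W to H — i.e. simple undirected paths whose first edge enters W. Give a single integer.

5

A backdoor path from W to H is any simple undirected path whose first edge points into W (i.e. leaves W via a parent).
Parents of W: {B}.
Enumerating:
  P1: W <- B <- R -> H
  P2: W <- B -> C <- R -> H
  P3: W <- B -> P <- R -> H
  P4: W <- B -> L <- C <- R -> H
  P5: W <- B -> L <- V <- M <- C <- R -> H
That exhausts the simple backdoor paths. Count: 5.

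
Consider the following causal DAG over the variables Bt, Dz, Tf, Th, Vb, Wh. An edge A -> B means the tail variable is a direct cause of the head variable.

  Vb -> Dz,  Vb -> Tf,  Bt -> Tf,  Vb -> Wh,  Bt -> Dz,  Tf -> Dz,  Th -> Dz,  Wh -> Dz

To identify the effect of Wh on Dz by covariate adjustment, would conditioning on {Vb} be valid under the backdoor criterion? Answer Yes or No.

Yes

Backdoor paths from Wh to Dz (paths whose first edge points into Wh):
  P1: Wh <- Vb -> Tf <- Bt -> Dz
  P2: Wh <- Vb -> Tf -> Dz
  P3: Wh <- Vb -> Dz
Condition 1 (no descendant of Wh in the set): holds — descendants of Wh are {Dz}; none are in {Vb}.
Condition 2 (every backdoor path blocked by {Vb}):
  P1: blocked at fork node Vb ∈ conditioning set.
  P2: blocked at fork node Vb ∈ conditioning set.
  P3: blocked at fork node Vb ∈ conditioning set.
{Vb} satisfies the backdoor criterion.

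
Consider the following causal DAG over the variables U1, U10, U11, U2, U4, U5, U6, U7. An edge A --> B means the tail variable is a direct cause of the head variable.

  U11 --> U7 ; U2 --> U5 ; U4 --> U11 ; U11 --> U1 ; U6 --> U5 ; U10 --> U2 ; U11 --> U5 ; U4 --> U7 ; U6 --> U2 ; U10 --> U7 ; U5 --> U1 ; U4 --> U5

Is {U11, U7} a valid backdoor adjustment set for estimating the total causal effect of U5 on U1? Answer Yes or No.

Backdoor paths from U5 to U1 (paths whose first edge points into U5):
  P1: U5 <- U4 -> U11 -> U1
  P2: U5 <- U4 -> U7 <- U11 -> U1
  P3: U5 <- U11 -> U1
  P4: U5 <- U6 -> U2 <- U10 -> U7 <- U4 -> U11 -> U1
  P5: U5 <- U6 -> U2 <- U10 -> U7 <- U11 -> U1
  P6: U5 <- U2 <- U10 -> U7 <- U4 -> U11 -> U1
  P7: U5 <- U2 <- U10 -> U7 <- U11 -> U1
Condition 1 (no descendant of U5 in the set): holds — descendants of U5 are {U1}; none are in {U11, U7}.
Condition 2 (every backdoor path blocked by {U11, U7}):
  P1: blocked at chain node U11 ∈ conditioning set.
  P2: blocked at fork node U11 ∈ conditioning set.
  P3: blocked at fork node U11 ∈ conditioning set.
  P4: blocked at collider U2 (neither it nor any descendant is in the conditioning set).
  P5: blocked at collider U2 (neither it nor any descendant is in the conditioning set).
  P6: blocked at chain node U11 ∈ conditioning set.
  P7: blocked at fork node U11 ∈ conditioning set.
{U11, U7} satisfies the backdoor criterion.

Yes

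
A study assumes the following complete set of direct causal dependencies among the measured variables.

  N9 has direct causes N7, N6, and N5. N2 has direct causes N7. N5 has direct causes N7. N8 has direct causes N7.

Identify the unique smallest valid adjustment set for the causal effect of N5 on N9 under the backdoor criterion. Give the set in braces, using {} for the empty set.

{N7}

Variables eligible for adjustment (non-descendants of N5, excluding N5 and N9): {N2, N6, N7, N8}.
Backdoor paths from N5 to N9:
  P1: N5 <- N7 -> N9
The empty set is not sufficient: P1 (N5 <- N7 -> N9) has no collider blocking it and no conditioned non-collider, so it is open.
Try {N7}:
  P1: blocked at fork node N7 ∈ conditioning set.
{N7} contains no descendant of N5 and blocks every backdoor path.
No other singleton works — e.g. {N2} leaves P1 open — so {N7} is the unique smallest valid adjustment set.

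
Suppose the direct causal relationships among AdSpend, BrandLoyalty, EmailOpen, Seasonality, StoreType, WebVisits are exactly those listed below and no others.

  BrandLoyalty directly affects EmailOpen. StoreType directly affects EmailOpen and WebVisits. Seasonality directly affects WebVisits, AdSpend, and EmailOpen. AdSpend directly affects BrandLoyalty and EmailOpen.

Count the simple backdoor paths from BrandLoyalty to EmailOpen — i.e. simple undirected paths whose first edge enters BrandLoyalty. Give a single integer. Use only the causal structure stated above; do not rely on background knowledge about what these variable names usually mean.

3

A backdoor path from BrandLoyalty to EmailOpen is any simple undirected path whose first edge points into BrandLoyalty (i.e. leaves BrandLoyalty via a parent).
Parents of BrandLoyalty: {AdSpend}.
Enumerating:
  P1: BrandLoyalty <- AdSpend <- Seasonality -> WebVisits <- StoreType -> EmailOpen
  P2: BrandLoyalty <- AdSpend <- Seasonality -> EmailOpen
  P3: BrandLoyalty <- AdSpend -> EmailOpen
That exhausts the simple backdoor paths. Count: 3.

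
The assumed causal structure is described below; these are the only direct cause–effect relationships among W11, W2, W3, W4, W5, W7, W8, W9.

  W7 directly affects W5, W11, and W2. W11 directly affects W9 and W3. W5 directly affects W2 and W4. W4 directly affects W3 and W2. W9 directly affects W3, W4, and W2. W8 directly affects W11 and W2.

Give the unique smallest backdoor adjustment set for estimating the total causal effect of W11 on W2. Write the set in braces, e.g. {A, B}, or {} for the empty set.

{W7, W8}

Variables eligible for adjustment (non-descendants of W11, excluding W11 and W2): {W5, W7, W8}.
Backdoor paths from W11 to W2:
  P1: W11 <- W7 -> W5 -> W4 <- W9 -> W2
  P2: W11 <- W7 -> W5 -> W4 -> W3 <- W9 -> W2
  P3: W11 <- W7 -> W5 -> W4 -> W2
  P4: W11 <- W7 -> W5 -> W2
  P5: W11 <- W7 -> W2
  P6: W11 <- W8 -> W2
The empty set is not sufficient: P3 (W11 <- W7 -> W5 -> W4 -> W2) has no collider blocking it and no conditioned non-collider, so it is open.
Try {W7, W8}:
  P1: blocked at fork node W7 ∈ conditioning set.
  P2: blocked at fork node W7 ∈ conditioning set.
  P3: blocked at fork node W7 ∈ conditioning set.
  P4: blocked at fork node W7 ∈ conditioning set.
  P5: blocked at fork node W7 ∈ conditioning set.
  P6: blocked at fork node W8 ∈ conditioning set.
{W7, W8} contains no descendant of W11 and blocks every backdoor path.
Every element of {W7, W8} is needed (dropping W7 leaves P3 open; dropping W8 leaves P6 open), so no proper subset is valid.
Among all size-2 subsets of the eligible variables, only {W7, W8} blocks every backdoor path, so it is the unique smallest valid adjustment set.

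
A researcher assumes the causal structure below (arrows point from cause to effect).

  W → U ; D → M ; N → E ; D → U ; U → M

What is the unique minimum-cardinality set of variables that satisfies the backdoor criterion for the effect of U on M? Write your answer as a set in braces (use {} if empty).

{D}

Variables eligible for adjustment (non-descendants of U, excluding U and M): {D, E, N, W}.
Backdoor paths from U to M:
  P1: U <- D -> M
The empty set is not sufficient: P1 (U <- D -> M) has no collider blocking it and no conditioned non-collider, so it is open.
Try {D}:
  P1: blocked at fork node D ∈ conditioning set.
{D} contains no descendant of U and blocks every backdoor path.
No other singleton works — e.g. {W} leaves P1 open — so {D} is the unique smallest valid adjustment set.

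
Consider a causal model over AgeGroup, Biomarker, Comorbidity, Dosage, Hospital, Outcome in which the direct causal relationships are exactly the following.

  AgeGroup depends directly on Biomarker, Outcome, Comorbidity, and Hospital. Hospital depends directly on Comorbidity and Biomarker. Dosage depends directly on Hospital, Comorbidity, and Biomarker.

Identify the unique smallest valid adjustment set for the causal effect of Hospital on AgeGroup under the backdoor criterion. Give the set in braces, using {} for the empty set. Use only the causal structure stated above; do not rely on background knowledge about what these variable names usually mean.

Variables eligible for adjustment (non-descendants of Hospital, excluding Hospital and AgeGroup): {Biomarker, Comorbidity, Outcome}.
Backdoor paths from Hospital to AgeGroup:
  P1: Hospital <- Biomarker -> AgeGroup
  P2: Hospital <- Biomarker -> Dosage <- Comorbidity -> AgeGroup
  P3: Hospital <- Comorbidity -> AgeGroup
  P4: Hospital <- Comorbidity -> Dosage <- Biomarker -> AgeGroup
The empty set is not sufficient: P1 (Hospital <- Biomarker -> AgeGroup) has no collider blocking it and no conditioned non-collider, so it is open.
Try {Biomarker, Comorbidity}:
  P1: blocked at fork node Biomarker ∈ conditioning set.
  P2: blocked at fork node Biomarker ∈ conditioning set.
  P3: blocked at fork node Comorbidity ∈ conditioning set.
  P4: blocked at fork node Comorbidity ∈ conditioning set.
{Biomarker, Comorbidity} contains no descendant of Hospital and blocks every backdoor path.
Every element of {Biomarker, Comorbidity} is needed (dropping Biomarker leaves P1 open; dropping Comorbidity leaves P3 open), so no proper subset is valid.
Among all size-2 subsets of the eligible variables, only {Biomarker, Comorbidity} blocks every backdoor path, so it is the unique smallest valid adjustment set.

{Biomarker, Comorbidity}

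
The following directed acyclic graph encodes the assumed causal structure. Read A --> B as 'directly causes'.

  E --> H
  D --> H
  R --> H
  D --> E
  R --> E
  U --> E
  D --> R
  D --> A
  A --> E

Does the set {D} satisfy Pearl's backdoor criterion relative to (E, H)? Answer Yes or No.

Backdoor paths from E to H (paths whose first edge points into E):
  P1: E <- D -> R -> H
  P2: E <- D -> H
  P3: E <- A <- D -> R -> H
  P4: E <- A <- D -> H
  P5: E <- R <- D -> H
  P6: E <- R -> H
Condition 1 (no descendant of E in the set): holds — descendants of E are {H}; none are in {D}.
Condition 2 (every backdoor path blocked by {D}):
  P1: blocked at fork node D ∈ conditioning set.
  P2: blocked at fork node D ∈ conditioning set.
  P3: blocked at fork node D ∈ conditioning set.
  P4: blocked at fork node D ∈ conditioning set.
  P5: blocked at fork node D ∈ conditioning set.
  P6: open — no interior node is in the conditioning set.
{D} does not satisfy the backdoor criterion.

No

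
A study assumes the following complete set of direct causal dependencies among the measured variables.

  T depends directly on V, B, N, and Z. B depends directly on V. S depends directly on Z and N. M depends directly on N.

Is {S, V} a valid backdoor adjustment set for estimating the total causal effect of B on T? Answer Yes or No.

Yes

Backdoor paths from B to T (paths whose first edge points into B):
  P1: B <- V -> T
Condition 1 (no descendant of B in the set): holds — descendants of B are {T}; none are in {S, V}.
Condition 2 (every backdoor path blocked by {S, V}):
  P1: blocked at fork node V ∈ conditioning set.
{S, V} satisfies the backdoor criterion.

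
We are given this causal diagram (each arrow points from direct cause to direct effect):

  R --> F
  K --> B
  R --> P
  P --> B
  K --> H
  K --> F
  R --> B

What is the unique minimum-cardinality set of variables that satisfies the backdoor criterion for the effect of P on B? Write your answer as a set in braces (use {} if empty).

{R}

Variables eligible for adjustment (non-descendants of P, excluding P and B): {F, H, K, R}.
Backdoor paths from P to B:
  P1: P <- R -> B
  P2: P <- R -> F <- K -> B
The empty set is not sufficient: P1 (P <- R -> B) has no collider blocking it and no conditioned non-collider, so it is open.
Try {R}:
  P1: blocked at fork node R ∈ conditioning set.
  P2: blocked at fork node R ∈ conditioning set.
{R} contains no descendant of P and blocks every backdoor path.
No other singleton works — e.g. {K} leaves P1 open — so {R} is the unique smallest valid adjustment set.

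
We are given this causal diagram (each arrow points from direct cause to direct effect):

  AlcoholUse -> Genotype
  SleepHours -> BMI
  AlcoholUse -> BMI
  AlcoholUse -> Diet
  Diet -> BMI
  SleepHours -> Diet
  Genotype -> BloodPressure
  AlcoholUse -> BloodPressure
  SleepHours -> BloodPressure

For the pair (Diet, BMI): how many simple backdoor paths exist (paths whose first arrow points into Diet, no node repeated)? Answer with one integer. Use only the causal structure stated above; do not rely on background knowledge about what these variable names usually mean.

6

A backdoor path from Diet to BMI is any simple undirected path whose first edge points into Diet (i.e. leaves Diet via a parent).
Parents of Diet: {AlcoholUse, SleepHours}.
Enumerating:
  P1: Diet <- SleepHours -> BMI
  P2: Diet <- SleepHours -> BloodPressure <- AlcoholUse -> BMI
  P3: Diet <- SleepHours -> BloodPressure <- Genotype <- AlcoholUse -> BMI
  P4: Diet <- AlcoholUse -> Genotype -> BloodPressure <- SleepHours -> BMI
  P5: Diet <- AlcoholUse -> BMI
  P6: Diet <- AlcoholUse -> BloodPressure <- SleepHours -> BMI
That exhausts the simple backdoor paths. Count: 6.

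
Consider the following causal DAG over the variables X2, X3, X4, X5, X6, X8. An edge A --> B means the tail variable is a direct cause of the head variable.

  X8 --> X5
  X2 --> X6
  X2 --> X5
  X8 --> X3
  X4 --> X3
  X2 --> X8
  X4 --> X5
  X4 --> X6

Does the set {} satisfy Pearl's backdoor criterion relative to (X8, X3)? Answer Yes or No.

Yes

Backdoor paths from X8 to X3 (paths whose first edge points into X8):
  P1: X8 <- X2 -> X6 <- X4 -> X3
  P2: X8 <- X2 -> X5 <- X4 -> X3
Condition 1 (no descendant of X8 in the set): holds — descendants of X8 are {X3, X5}; none are in {}.
Condition 2 (every backdoor path blocked by {}):
  P1: blocked at collider X6 (neither it nor any descendant is in the conditioning set).
  P2: blocked at collider X5 (neither it nor any descendant is in the conditioning set).
{} satisfies the backdoor criterion.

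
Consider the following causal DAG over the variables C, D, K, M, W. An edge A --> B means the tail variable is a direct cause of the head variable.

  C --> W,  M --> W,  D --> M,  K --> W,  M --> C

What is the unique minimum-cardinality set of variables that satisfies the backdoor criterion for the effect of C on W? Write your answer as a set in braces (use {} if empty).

Variables eligible for adjustment (non-descendants of C, excluding C and W): {D, K, M}.
Backdoor paths from C to W:
  P1: C <- M -> W
The empty set is not sufficient: P1 (C <- M -> W) has no collider blocking it and no conditioned non-collider, so it is open.
Try {M}:
  P1: blocked at fork node M ∈ conditioning set.
{M} contains no descendant of C and blocks every backdoor path.
No other singleton works — e.g. {D} leaves P1 open — so {M} is the unique smallest valid adjustment set.

{M}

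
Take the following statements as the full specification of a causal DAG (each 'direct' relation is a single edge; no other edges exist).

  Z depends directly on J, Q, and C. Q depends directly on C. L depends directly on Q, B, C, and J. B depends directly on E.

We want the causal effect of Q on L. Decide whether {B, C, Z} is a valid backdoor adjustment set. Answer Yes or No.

No

Backdoor paths from Q to L (paths whose first edge points into Q):
  P1: Q <- C -> Z <- J -> L
  P2: Q <- C -> L
Condition 1 (no descendant of Q in the set): FAILS — Z is a descendant of Q.
Condition 2 (every backdoor path blocked by {B, C, Z}):
  P1: blocked at fork node C ∈ conditioning set.
  P2: blocked at fork node C ∈ conditioning set.
{B, C, Z} does not satisfy the backdoor criterion.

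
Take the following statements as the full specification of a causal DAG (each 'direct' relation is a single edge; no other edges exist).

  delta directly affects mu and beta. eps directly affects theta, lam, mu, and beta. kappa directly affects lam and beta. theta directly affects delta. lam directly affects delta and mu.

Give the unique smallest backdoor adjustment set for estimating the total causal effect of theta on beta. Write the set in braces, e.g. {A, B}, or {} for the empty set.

Variables eligible for adjustment (non-descendants of theta, excluding theta and beta): {eps, kappa, lam}.
Backdoor paths from theta to beta:
  P1: theta <- eps -> lam <- kappa -> beta
  P2: theta <- eps -> lam -> delta -> beta
  P3: theta <- eps -> lam -> mu <- delta -> beta
  P4: theta <- eps -> mu <- lam <- kappa -> beta
  P5: theta <- eps -> mu <- lam -> delta -> beta
  P6: theta <- eps -> mu <- delta <- lam <- kappa -> beta
  P7: theta <- eps -> mu <- delta -> beta
  P8: theta <- eps -> beta
The empty set is not sufficient: P2 (theta <- eps -> lam -> delta -> beta) has no collider blocking it and no conditioned non-collider, so it is open.
Try {eps}:
  P1: blocked at fork node eps ∈ conditioning set.
  P2: blocked at fork node eps ∈ conditioning set.
  P3: blocked at fork node eps ∈ conditioning set.
  P4: blocked at fork node eps ∈ conditioning set.
  P5: blocked at fork node eps ∈ conditioning set.
  P6: blocked at fork node eps ∈ conditioning set.
  P7: blocked at fork node eps ∈ conditioning set.
  P8: blocked at fork node eps ∈ conditioning set.
{eps} contains no descendant of theta and blocks every backdoor path.
No other singleton works — e.g. {kappa} leaves P2 open — so {eps} is the unique smallest valid adjustment set.

{eps}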